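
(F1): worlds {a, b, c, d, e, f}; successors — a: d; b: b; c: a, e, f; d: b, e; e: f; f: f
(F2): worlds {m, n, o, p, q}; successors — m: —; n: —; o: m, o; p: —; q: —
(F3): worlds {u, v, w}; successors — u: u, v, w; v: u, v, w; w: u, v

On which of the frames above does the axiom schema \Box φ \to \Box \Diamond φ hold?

This is the axiom for a generalized confluence (Geach) condition; its first-order frame correspondent is \forall x \forall z (xRz \to \exists w (xRw \wedge zRw)).
(F1): fails — aRd but no w with aRw and dRw.
(F2): fails — oRm but no w with oRw and mRw.
(F3): holds.
Valid on: (F3).

(F3)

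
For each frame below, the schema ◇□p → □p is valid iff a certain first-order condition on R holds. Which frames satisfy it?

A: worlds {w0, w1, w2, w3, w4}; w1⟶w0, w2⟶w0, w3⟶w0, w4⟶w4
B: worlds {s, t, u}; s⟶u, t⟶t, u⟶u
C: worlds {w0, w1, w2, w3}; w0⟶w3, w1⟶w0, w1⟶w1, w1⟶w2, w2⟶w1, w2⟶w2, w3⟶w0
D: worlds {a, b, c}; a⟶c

Frame correspondent (Sahlqvist): ∀x ∀y ∀z (Rxy ∧ Rxz → Ryz) — i.e. the Euclidean property.
A: fails — Rw1w0 and Rw1w0 but not Rw0w0.
B: holds.
C: fails — Rw0w3 and Rw0w3 but not Rw3w3.
D: fails — Rac and Rac but not Rcc.

B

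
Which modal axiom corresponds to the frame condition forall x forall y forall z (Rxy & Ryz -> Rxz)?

□p → □□p

This is transitivity; the standard corresponding axiom is 4: □p → □□p.
Suppose □p→□□p is valid. Take Rxy, Ryz and set V(p)={w : Rxw}. Then □p at x, so □□p at x, so □p at y, so p at z, i.e. Rxz.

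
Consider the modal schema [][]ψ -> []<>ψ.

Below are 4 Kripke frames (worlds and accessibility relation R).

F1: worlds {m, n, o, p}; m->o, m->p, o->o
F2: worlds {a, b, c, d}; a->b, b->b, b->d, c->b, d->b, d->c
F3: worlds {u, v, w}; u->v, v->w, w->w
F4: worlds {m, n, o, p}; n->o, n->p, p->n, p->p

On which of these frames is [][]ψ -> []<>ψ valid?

The schema corresponds to a generalized confluence (Geach) condition: forall x forall z (xRz -> exists w (x R^2 w & zRw)).
F1: fails — mRp but no w with mR²w and pRw.
F2: satisfies the condition.
F3: satisfies the condition.
F4: fails — nRo but no w with nR²w and oRw.

F2, F3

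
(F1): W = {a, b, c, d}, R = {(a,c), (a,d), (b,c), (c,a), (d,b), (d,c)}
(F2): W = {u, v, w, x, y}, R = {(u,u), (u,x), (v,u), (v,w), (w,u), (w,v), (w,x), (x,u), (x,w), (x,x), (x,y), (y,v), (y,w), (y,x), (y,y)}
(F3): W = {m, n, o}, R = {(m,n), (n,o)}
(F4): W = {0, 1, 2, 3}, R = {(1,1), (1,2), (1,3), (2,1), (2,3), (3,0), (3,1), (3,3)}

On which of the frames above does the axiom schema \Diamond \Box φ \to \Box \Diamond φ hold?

The schema corresponds to convergence: \forall x \forall y \forall z (Rxy \wedge Rxz \to \exists w (Ryw \wedge Rzw)).
(F1): fails — Rac and Rad but c and d have no common successor.
(F2): holds.
(F3): fails — Rno and Rno but o and o have no common successor.
(F4): fails — R31 and R30 but 1 and 0 have no common successor.

(F2)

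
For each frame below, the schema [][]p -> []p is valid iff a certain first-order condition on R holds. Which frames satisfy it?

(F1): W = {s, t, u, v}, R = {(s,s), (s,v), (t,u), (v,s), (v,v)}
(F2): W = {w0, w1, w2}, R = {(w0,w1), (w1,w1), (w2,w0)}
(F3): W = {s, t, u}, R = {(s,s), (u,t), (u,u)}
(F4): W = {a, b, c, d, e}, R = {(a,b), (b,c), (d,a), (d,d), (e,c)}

Frame correspondent (Sahlqvist): forall x forall y (Rxy -> exists z (Rxz & Rzy)) — i.e. density.
(F1): fails — Rtu but no z with Rtz and Rzu.
(F2): fails — Rw2w0 but no z with Rw2z and Rzw0.
(F3): satisfies the condition.
(F4): fails — Rbc but no z with Rbz and Rzc.
Valid on: (F3).

(F3)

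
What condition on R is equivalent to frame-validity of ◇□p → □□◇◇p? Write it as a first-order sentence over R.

∀x ∀y ∀z ((xRy ∧ xR²z) → ∃w (yRw ∧ zR²w))

This is a Sahlqvist (Geach-type) schema ◇^1□^1p → □^2◇^2p.
Minimal-valuation argument: fix x; take any y with xR^1y and any z with xR^2z. Set V(p) to the set of worlds R-reachable from y in exactly 1 step. Then □^1p holds at y, so the antecedent holds at x; validity forces ◇^2p at z, giving a w with zR^2w and yR^1w.
First-order correspondent: ∀x ∀y ∀z ((xRy ∧ xR²z) → ∃w (yRw ∧ zR²w)).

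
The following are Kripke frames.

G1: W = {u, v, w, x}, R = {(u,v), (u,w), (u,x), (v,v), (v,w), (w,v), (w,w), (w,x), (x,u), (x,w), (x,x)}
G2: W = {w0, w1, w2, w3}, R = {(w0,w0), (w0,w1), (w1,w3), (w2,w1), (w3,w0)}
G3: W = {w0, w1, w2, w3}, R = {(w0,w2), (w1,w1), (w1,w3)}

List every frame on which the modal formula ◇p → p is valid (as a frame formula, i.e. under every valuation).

none

The schema corresponds to a generalized confluence (Geach) condition: ∀x ∀y (xRy → ∃w (y = w ∧ x = w)).
G1: fails — uRv but v ≠ u.
G2: fails — w0Rw1 but w1 ≠ w0.
G3: fails — w0Rw2 but w2 ≠ w0.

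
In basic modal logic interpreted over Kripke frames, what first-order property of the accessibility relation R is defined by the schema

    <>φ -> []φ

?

partial functionality

This schema is the CD axiom.
It corresponds to partial functionality: forall x forall y forall z (Rxy & Rxz -> y = z).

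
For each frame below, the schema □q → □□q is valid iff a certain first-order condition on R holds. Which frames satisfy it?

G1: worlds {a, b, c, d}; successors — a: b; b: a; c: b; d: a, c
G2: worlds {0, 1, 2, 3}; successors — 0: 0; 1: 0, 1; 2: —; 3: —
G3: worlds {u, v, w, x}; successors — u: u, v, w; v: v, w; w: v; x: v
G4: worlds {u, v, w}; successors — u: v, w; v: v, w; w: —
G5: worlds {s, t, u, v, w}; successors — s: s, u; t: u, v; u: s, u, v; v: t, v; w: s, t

The schema corresponds to transitivity: ∀x ∀y ∀z (Rxy ∧ Ryz → Rxz).
G1: fails — Rdc and Rcb but not Rdb.
G2: ✓.
G3: fails — Rwv and Rvw but not Rww.
G4: ✓.
G5: fails — Ruv and Rvt but not Rut.

G2, G4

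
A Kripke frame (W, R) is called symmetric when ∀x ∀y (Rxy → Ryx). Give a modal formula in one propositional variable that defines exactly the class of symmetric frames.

ψ → □◇ψ

This is symmetry; the standard corresponding axiom is B: ψ → □◇ψ.
Suppose ψ→□◇ψ is valid. Take Rxy and set V(ψ)={x}. Then ψ at x, so □◇ψ at x, so ◇ψ at y, so some z with Ryz has ψ; z=x, i.e. Ryx.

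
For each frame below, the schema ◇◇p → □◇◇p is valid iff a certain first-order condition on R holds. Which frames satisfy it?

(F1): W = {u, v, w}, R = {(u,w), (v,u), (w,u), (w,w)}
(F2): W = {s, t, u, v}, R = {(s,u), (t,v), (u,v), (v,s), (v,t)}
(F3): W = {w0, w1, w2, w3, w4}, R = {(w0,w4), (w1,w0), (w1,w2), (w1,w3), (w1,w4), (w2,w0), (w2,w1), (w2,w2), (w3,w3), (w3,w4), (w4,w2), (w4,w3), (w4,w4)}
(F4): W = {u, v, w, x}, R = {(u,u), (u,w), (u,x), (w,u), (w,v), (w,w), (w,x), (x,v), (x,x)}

(F1)

The schema corresponds to a generalized confluence (Geach) condition: ∀x ∀y ∀z ((xR²y ∧ xRz) → ∃w (y = w ∧ zR²w)).
(F1): condition met.
(F2): fails — sR²v, sRu but no w with v=w and uR²w.
(F3): fails — w1R²w0, w1Rw0 but no w with w0=w and w0R²w.
(F4): fails — uR²u, uRx but no t with u=t and xR²t.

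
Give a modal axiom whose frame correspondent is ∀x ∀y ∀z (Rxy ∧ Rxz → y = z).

◇s → □s

This is partial functionality; the standard corresponding axiom is CD: ◇s → □s.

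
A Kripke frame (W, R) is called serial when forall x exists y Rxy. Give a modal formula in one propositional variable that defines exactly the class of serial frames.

□r → ◇r

This is seriality; the standard corresponding axiom is D: □r → ◇r.
Suppose □r→◇r is valid. At any x set V(r)=W. Then □r at x, so ◇r at x, so x has a successor.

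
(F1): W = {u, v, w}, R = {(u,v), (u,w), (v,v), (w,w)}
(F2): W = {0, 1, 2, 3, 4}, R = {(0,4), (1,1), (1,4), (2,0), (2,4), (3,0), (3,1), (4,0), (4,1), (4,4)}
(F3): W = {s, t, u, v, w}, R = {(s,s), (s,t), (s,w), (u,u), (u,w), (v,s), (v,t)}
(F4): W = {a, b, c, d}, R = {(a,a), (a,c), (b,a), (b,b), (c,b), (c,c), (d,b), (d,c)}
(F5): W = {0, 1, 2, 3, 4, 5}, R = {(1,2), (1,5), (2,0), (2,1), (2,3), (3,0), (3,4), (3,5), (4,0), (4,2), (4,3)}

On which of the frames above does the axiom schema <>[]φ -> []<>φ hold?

(F2), (F4)

Frame correspondent (Sahlqvist): forall x forall y forall z (Rxy & Rxz -> exists w (Ryw & Rzw)) — i.e. convergence.
(F1): fails — Ruv and Ruw but v and w have no common successor.
(F2): ✓.
(F3): fails — Rsw and Rsw but w and w have no common successor.
(F4): ✓.
(F5): fails — R12 and R15 but 2 and 5 have no common successor.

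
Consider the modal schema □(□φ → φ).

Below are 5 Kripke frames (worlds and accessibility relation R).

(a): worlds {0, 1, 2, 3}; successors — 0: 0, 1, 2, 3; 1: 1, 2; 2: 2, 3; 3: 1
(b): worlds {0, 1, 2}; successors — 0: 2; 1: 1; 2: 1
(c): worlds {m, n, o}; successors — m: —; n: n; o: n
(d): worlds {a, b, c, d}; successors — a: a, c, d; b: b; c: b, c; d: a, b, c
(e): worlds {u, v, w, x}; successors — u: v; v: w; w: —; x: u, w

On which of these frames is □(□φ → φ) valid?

(c)

Frame correspondent (Sahlqvist): ∀x ∀y (Rxy → Ryy) — i.e. shift-reflexivity.
(a): fails — R23 but not R33.
(b): fails — R02 but not R22.
(c): satisfies the condition.
(d): fails — Rad but not Rdd.
(e): fails — Ruv but not Rvv.
Valid on: (c).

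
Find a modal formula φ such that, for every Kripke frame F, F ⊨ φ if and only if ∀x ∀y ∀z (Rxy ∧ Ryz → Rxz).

A defining formula is □q → □□q (the 4 axiom).
Suppose □q→□□q is valid. Take Rxy, Ryz and set V(q)={w : Rxw}. Then □q at x, so □□q at x, so □q at y, so q at z, i.e. Rxz.

□q → □□q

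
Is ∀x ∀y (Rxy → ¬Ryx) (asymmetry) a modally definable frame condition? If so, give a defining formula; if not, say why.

Not modally definable

Any modally definable frame class is closed under surjective bounded morphisms.
The 3-cycle (worlds 0,1,2 with 0→1→2→0) is asymmetric. Mapping every world to a single reflexive point • is a surjective bounded morphism, and the reflexive point is not asymmetric (R•• but asymmetry requires ¬R••).
So the class is not modally definable.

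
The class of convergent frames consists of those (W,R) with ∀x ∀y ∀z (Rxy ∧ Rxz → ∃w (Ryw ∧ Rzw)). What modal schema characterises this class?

This is convergence; the standard corresponding axiom is .2: ◇□r → □◇r.
Suppose ◇□r→□◇r is valid. Take Rxy, Rxz and set V(r)={w : Ryw}. Then □r at y so ◇□r at x, so □◇r at x, so ◇r at z, giving w with Rzw and Ryw.

◇□r → □◇r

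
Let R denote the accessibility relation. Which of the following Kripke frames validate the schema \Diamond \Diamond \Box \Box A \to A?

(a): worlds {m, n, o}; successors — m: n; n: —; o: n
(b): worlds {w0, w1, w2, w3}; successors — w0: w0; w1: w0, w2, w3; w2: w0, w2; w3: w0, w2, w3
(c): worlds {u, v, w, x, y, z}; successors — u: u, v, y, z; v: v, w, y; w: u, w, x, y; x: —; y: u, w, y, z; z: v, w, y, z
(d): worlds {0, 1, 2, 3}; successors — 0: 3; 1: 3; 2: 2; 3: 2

Frame correspondent (Sahlqvist): \forall x \forall y (x R^2 y \to \exists w (y R^2 w \wedge x = w)) — i.e. a generalized confluence (Geach) condition.
(a): holds.
(b): fails — w1R²w0 but no w with w0R²w and w1=w.
(c): fails — vR²x but no t with xR²t and v=t.
(d): fails — 0R²2 but no w with 2R²w and 0=w.
Valid on: (a).

(a)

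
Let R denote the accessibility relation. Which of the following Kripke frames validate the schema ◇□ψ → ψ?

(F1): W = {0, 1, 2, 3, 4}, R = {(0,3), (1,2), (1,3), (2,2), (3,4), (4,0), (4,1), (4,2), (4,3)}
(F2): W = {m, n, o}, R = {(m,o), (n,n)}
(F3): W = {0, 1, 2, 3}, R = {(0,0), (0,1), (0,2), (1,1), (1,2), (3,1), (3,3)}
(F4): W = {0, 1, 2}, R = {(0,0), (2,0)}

This is the axiom for symmetry; its first-order frame correspondent is ∀x ∀y (Rxy → Ryx).
(F1): fails — R12 but not R21.
(F2): fails — Rmo but not Rom.
(F3): fails — R02 but not R20.
(F4): fails — R20 but not R02.

none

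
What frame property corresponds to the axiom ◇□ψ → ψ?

Symmetry

Replacing ψ by ¬ψ and contraposing gives the equivalent schema ψ → □◇ψ.
Suppose ψ→□◇ψ is valid. Take Rxy and set V(ψ)={x}. Then ψ at x, so □◇ψ at x, so ◇ψ at y, so some z with Ryz has ψ; z=x, i.e. Ryx.
Conversely, on a frame with symmetry the schema holds at every world under every valuation.
So the correspondent is symmetry.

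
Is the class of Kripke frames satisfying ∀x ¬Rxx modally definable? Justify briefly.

Not definable by any modal formula

Any modally definable frame class is closed under surjective bounded morphisms.
The 2-cycle (worlds 0,1 with 0→1→0) is irreflexive, and the map sending every world to a single reflexive point • is a surjective bounded morphism (forth: every edge maps to (•,•); back: every world has a successor). So any modal formula valid on the 2-cycle is also valid on the reflexive point, which is not irreflexive.
So the class is not modally definable.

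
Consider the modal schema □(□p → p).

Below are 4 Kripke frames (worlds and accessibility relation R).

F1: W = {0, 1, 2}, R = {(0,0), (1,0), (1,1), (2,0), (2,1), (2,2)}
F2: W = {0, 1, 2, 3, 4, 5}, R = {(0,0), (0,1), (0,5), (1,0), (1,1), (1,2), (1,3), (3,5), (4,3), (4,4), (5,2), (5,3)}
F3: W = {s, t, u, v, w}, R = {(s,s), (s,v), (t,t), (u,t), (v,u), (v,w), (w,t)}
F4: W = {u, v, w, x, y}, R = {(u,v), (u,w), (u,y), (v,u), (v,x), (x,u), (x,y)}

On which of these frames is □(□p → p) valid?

This is the axiom for shift-reflexivity; its first-order frame correspondent is ∀x ∀y (Rxy → Ryy).
F1: ✓.
F2: fails — R53 but not R33.
F3: fails — Rvw but not Rww.
F4: fails — Ruv but not Rvv.

F1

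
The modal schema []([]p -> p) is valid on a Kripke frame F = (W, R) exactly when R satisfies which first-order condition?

shift-reflexivity

Suppose □(□p→p) is valid. Take Rxy and set V(p)={w : Ryw}. Then at y, □p holds; since □(□p→p) at x, □p→p at y, so p at y, i.e. Ryy.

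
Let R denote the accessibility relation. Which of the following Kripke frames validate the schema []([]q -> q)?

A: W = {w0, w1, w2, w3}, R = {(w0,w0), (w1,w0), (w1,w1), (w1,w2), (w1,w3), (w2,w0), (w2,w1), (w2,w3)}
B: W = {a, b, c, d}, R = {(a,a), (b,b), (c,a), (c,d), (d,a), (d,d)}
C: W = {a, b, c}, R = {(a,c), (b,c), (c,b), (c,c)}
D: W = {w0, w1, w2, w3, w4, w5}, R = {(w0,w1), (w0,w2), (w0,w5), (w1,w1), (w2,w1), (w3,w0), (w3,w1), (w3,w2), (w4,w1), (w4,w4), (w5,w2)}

Frame correspondent (Sahlqvist): forall x forall y (Rxy -> Ryy) — i.e. shift-reflexivity.
A: fails — Rw1w2 but not Rw2w2.
B: satisfies the condition.
C: fails — Rcb but not Rbb.
D: fails — Rw5w2 but not Rw2w2.
Valid on: B.

B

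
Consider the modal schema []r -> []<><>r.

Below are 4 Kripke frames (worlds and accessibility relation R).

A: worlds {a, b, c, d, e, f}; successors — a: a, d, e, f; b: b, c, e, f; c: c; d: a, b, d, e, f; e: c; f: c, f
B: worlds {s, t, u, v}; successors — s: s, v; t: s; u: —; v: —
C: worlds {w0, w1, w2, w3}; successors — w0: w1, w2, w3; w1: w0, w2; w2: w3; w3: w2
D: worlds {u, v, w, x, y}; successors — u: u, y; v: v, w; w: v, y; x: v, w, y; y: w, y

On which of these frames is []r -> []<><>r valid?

This is the axiom for a generalized confluence (Geach) condition; its first-order frame correspondent is forall x forall z (xRz -> exists w (xRw & z R^2 w)).
A: fails — aRe but no w with aRw and eR²w.
B: fails — sRv but no w with sRw and vR²w.
C: condition met.
D: condition met.
Valid on: C, D.

C, D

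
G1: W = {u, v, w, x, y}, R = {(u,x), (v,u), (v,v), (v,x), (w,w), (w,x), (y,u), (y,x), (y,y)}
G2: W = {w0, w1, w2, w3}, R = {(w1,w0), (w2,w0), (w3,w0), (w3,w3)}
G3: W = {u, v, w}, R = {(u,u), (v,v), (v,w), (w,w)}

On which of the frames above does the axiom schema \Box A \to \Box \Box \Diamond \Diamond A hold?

This is the axiom for a generalized confluence (Geach) condition; its first-order frame correspondent is \forall x \forall z (x R^2 z \to \exists w (xRw \wedge z R^2 w)).
G1: fails — vR²u but no t with vRt and uR²t.
G2: fails — w3R²w0 but no w with w3Rw and w0R²w.
G3: ✓.
Valid on: G3.

G3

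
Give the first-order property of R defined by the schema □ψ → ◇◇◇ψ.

This is a Sahlqvist (Geach-type) schema ◇^0□^1ψ → □^0◇^3ψ.
First-order correspondent: ∀x ∃w (xRw ∧ xR³w).

∀x ∃w (xRw ∧ xR³w)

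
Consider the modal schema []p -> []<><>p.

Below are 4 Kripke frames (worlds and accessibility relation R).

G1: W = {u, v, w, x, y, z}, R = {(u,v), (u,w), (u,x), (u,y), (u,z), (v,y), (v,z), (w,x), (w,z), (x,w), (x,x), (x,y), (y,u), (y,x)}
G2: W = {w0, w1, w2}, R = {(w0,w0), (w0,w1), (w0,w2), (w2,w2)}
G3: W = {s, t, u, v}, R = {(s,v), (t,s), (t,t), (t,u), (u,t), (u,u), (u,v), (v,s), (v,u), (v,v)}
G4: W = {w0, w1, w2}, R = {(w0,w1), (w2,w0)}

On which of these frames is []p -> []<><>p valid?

The schema corresponds to a generalized confluence (Geach) condition: forall x forall z (xRz -> exists w (xRw & z R^2 w)).
G1: fails — uRz but no t with uRt and zR²t.
G2: fails — w0Rw1 but no w with w0Rw and w1R²w.
G3: satisfies the condition.
G4: fails — w0Rw1 but no w with w0Rw and w1R²w.
Valid on: G3.

G3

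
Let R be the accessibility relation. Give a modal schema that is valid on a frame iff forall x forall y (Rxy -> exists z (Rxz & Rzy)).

□□q → □q

This is density; the standard corresponding axiom is C4: □□q → □q.
Suppose □□q→□q is valid. Take Rxy and set V(q)={w : xR²w}. Then □□q at x, so □q at x, so q at y, i.e. ∃z(Rxz∧Rzy).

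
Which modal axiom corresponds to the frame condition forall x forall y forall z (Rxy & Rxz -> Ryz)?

A defining formula is ◇s → □◇s (the 5 axiom).
Suppose ◇s→□◇s is valid. Take Rxy, Rxz and set V(s)={y}. Then ◇s at x, so □◇s at x, so ◇s at z, so some w with Rzw has s; w=y, i.e. Rzy. By symmetry of the argument, Ryz.

◇s → □◇s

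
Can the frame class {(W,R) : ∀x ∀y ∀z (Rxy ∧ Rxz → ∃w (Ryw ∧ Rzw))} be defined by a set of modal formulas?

Yes, by ◇□r → □◇r

This is a Sahlqvist condition; the .2 axiom ◇□r → □◇r defines it.
Suppose ◇□r→□◇r is valid. Take Rxy, Rxz and set V(r)={w : Ryw}. Then □r at y so ◇□r at x, so □◇r at x, so ◇r at z, giving w with Rzw and Ryw.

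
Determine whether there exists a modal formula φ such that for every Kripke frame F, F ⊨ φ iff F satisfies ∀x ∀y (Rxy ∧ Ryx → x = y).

Any modally definable frame class is closed under surjective bounded morphisms.
The 4-cycle (worlds s,t,u,v with s→t→u→v→s) is antisymmetric. Sending even-indexed worlds to • and odd-indexed worlds to ∘ is a surjective bounded morphism onto the two-world frame with •↔∘, which is not antisymmetric.
Hence antisymmetry is not modally definable.

Not modally definable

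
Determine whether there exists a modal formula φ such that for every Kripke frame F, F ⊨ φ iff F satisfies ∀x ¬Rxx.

If a class were modally definable it would be closed under surjective bounded morphisms (Goldblatt–Thomason).
The 4-cycle (worlds 0,1,2,3 with 0→1→2→3→0) is irreflexive, and the map sending every world to a single reflexive point • is a surjective bounded morphism (forth: every edge maps to (•,•); back: every world has a successor). So any modal formula valid on the 4-cycle is also valid on the reflexive point, which is not irreflexive.
So no modal formula (or set of formulas) defines exactly the irreflexive frames.

No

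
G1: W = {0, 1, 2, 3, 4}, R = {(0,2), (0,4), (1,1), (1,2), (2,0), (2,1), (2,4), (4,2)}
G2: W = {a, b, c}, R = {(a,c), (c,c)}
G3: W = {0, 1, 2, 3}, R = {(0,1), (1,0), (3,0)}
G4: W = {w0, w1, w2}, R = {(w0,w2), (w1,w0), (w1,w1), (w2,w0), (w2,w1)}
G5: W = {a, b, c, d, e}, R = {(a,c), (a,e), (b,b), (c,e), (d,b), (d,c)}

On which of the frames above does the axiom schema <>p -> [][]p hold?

The schema corresponds to a generalized confluence (Geach) condition: forall x forall y forall z ((xRy & x R^2 z) -> exists w (y = w & z = w)).
G1: fails — 0R2, 0R²0 but 2 ≠ 0.
G2: ✓.
G3: fails — 0R1, 0R²0 but 1 ≠ 0.
G4: fails — w0Rw2, w0R²w0 but w2 ≠ w0.
G5: fails — aRc, aR²e but c ≠ e.

G2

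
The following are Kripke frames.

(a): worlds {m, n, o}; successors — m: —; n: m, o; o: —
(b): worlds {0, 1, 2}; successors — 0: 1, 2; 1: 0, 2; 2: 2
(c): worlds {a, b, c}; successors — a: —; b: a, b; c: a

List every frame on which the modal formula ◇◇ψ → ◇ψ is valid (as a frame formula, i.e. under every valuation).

The schema corresponds to transitivity: ∀x ∀y ∀z (Rxy ∧ Ryz → Rxz).
(a): satisfies the condition.
(b): fails — R10 and R01 but not R11.
(c): satisfies the condition.
Valid on: (a), (c).

(a), (c)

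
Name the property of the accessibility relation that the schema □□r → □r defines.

Density

Suppose □□r→□r is valid. Take Rxy and set V(r)={w : xR²w}. Then □□r at x, so □r at x, so r at y, i.e. ∃z(Rxz∧Rzy).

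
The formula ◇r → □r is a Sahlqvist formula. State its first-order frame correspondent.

This schema is the CD axiom.
It corresponds to partial functionality: ∀x ∀y ∀z (Rxy ∧ Rxz → y = z).

partial functionality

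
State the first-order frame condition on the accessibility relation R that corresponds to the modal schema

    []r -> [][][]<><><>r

This is a Sahlqvist (Geach-type) schema ◇^0□^1r → □^3◇^3r.
Minimal-valuation argument: fix x; take any y with xR^0y and any z with xR^3z. Set V(r) to the set of worlds R-reachable from y in exactly 1 step. Then □^1r holds at y, so the antecedent holds at x; validity forces ◇^3r at z, giving a w with zR^3w and yR^1w.
First-order correspondent: forall x forall z (x R^3 z -> exists w (xRw & z R^3 w)).

forall x forall z (x R^3 z -> exists w (xRw & z R^3 w))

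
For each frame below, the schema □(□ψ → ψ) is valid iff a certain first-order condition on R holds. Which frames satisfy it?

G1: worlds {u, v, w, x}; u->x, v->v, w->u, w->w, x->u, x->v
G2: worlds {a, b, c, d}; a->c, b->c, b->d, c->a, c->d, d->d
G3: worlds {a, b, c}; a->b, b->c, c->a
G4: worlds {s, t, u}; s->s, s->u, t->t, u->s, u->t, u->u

G4

The schema corresponds to shift-reflexivity: ∀x ∀y (Rxy → Ryy).
G1: fails — Rwu but not Ruu.
G2: fails — Rbc but not Rcc.
G3: fails — Rca but not Raa.
G4: condition met.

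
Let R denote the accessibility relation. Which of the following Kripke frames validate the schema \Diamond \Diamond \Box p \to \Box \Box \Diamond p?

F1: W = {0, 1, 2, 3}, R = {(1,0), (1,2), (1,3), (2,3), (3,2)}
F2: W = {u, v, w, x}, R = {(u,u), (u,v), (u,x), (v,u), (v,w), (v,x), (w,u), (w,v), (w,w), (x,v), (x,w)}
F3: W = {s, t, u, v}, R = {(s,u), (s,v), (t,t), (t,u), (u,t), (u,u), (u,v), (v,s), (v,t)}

F2

This is the axiom for a generalized confluence (Geach) condition; its first-order frame correspondent is \forall x \forall y \forall z ((x R^2 y \wedge x R^2 z) \to \exists w (yRw \wedge zRw)).
F1: fails — 1R²2, 1R²3 but no w with 2Rw and 3Rw.
F2: ✓.
F3: fails — sR²s, sR²v but no w with sRw and vRw.
Valid on: F2.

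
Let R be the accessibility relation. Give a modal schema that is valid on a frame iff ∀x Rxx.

□p → p

This is reflexivity; the standard corresponding axiom is T: □p → p.
Suppose □p→p is valid. At any x set V(p)={w : Rxw}. Then □p holds at x, so p holds at x, i.e. Rxx.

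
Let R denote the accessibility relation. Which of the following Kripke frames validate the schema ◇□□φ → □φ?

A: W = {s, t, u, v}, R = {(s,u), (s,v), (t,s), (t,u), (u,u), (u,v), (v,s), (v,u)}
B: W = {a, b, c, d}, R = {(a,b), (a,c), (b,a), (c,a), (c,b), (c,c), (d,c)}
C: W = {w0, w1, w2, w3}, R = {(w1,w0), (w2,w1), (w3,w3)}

Frame correspondent (Sahlqvist): ∀x ∀y ∀z ((xRy ∧ xRz) → ∃w (yR²w ∧ z = w)) — i.e. a generalized confluence (Geach) condition.
A: holds.
B: fails — cRb, cRa but no w with bR²w and a=w.
C: fails — w1Rw0, w1Rw0 but no w with w0R²w and w0=w.
Valid on: A.

A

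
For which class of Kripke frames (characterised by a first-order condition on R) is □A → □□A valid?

transitivity: ∀x ∀y ∀z (Rxy ∧ Ryz → Rxz)

Suppose □A→□□A is valid. Take Rxy, Ryz and set V(A)={w : Rxw}. Then □A at x, so □□A at x, so □A at y, so A at z, i.e. Rxz.
Conversely, on a frame with transitivity the schema holds at every world under every valuation.
Frame condition: ∀x ∀y ∀z (Rxy ∧ Ryz → Rxz).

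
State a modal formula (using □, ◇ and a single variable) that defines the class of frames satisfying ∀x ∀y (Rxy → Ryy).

□(□p → p)

A defining formula is □(□p → p) (the T□ axiom).
Suppose □(□p→p) is valid. Take Rxy and set V(p)={w : Ryw}. Then at y, □p holds; since □(□p→p) at x, □p→p at y, so p at y, i.e. Ryy.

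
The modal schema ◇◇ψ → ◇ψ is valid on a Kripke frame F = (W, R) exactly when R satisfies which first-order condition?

Replacing ψ by ¬ψ and contraposing gives the equivalent schema □ψ → □□ψ.
Suppose □ψ→□□ψ is valid. Take Rxy, Ryz and set V(ψ)={w : Rxw}. Then □ψ at x, so □□ψ at x, so □ψ at y, so ψ at z, i.e. Rxz.
Conversely, on a frame with transitivity the schema holds at every world under every valuation.
Frame condition: ∀x ∀y ∀z (Rxy ∧ Ryz → Rxz).

Transitivity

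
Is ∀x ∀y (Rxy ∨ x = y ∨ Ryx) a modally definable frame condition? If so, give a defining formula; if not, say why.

Any modally definable frame class is closed under disjoint unions.
Take 4 disjoint single-world reflexive frames: each is trivially connected, but their disjoint union has 4 worlds with no edge between distinct components, so it is not connected.
So the class is not modally definable.

No — not modally definable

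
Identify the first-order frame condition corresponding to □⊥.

□⊥ is valid iff no world has any successor (otherwise □⊥ fails at any world with one).

emptiness of R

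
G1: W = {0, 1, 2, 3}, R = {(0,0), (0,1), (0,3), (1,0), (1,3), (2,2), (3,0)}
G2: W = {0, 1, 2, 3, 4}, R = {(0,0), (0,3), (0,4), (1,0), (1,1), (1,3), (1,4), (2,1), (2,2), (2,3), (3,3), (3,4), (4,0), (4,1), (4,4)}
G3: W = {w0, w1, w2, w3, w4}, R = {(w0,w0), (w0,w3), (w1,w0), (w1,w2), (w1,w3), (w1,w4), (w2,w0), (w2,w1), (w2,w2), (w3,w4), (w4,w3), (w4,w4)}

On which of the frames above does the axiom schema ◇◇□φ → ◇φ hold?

This is the axiom for a generalized confluence (Geach) condition; its first-order frame correspondent is ∀x ∀y (xR²y → ∃w (yRw ∧ xRw)).
G1: ✓.
G2: ✓.
G3: fails — w0R²w3 but no w with w3Rw and w0Rw.

G1, G2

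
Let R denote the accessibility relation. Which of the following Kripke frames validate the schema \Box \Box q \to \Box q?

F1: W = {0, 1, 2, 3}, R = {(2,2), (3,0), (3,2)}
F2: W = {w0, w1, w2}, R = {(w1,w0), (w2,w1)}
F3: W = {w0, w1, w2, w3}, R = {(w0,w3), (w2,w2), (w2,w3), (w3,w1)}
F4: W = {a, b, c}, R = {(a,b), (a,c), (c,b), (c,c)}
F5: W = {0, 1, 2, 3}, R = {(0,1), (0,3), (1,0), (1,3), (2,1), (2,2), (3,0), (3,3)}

F4

Frame correspondent (Sahlqvist): \forall x \forall y (Rxy \to \exists z (Rxz \wedge Rzy)) — i.e. density.
F1: fails — R30 but no z with R3z and Rz0.
F2: fails — Rw1w0 but no z with Rw1z and Rzw0.
F3: fails — Rw3w1 but no z with Rw3z and Rzw1.
F4: ✓.
F5: fails — R01 but no z with R0z and Rz1.
Valid on: F4.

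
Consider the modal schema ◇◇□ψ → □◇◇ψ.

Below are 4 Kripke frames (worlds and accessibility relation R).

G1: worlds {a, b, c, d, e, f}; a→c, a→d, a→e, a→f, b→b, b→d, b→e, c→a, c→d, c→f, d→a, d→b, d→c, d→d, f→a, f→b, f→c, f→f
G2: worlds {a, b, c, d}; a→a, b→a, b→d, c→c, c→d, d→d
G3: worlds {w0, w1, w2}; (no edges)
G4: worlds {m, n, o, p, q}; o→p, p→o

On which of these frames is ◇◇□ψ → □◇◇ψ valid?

G3, G4

Frame correspondent (Sahlqvist): ∀x ∀y ∀z ((xR²y ∧ xRz) → ∃w (yRw ∧ zR²w)) — i.e. a generalized confluence (Geach) condition.
G1: fails — aR²a, aRe but no w with aRw and eR²w.
G2: fails — bR²a, bRd but no w with aRw and dR²w.
G3: holds.
G4: holds.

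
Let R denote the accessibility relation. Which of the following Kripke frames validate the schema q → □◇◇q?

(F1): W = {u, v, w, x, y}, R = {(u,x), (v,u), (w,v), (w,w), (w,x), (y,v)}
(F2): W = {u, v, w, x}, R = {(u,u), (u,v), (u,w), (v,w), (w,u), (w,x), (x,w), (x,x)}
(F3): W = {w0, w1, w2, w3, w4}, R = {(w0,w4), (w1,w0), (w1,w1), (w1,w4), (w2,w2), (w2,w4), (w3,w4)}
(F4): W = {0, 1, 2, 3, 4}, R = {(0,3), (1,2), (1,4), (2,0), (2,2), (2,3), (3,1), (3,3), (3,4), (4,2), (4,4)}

Frame correspondent (Sahlqvist): ∀x ∀z (xRz → ∃w (x = w ∧ zR²w)) — i.e. a generalized confluence (Geach) condition.
(F1): fails — uRx but no t with u=t and xR²t.
(F2): holds.
(F3): fails — w0Rw4 but no w with w0=w and w4R²w.
(F4): fails — 0R3 but no w with 0=w and 3R²w.
Valid on: (F2).

(F2)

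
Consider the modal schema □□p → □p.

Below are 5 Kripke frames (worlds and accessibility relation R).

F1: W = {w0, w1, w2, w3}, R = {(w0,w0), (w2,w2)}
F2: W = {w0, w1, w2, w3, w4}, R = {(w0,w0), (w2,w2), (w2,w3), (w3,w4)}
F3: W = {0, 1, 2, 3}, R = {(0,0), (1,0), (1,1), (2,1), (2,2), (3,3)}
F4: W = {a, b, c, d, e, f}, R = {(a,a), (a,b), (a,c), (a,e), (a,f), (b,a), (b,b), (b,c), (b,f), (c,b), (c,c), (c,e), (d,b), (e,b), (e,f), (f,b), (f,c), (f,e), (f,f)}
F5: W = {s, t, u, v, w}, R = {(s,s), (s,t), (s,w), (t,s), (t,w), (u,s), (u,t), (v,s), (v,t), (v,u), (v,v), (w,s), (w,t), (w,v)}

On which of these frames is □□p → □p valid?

F1, F3, F4, F5

This is the axiom for density; its first-order frame correspondent is ∀x ∀y (Rxy → ∃z (Rxz ∧ Rzy)).
F1: ✓.
F2: fails — Rw3w4 but no z with Rw3z and Rzw4.
F3: ✓.
F4: ✓.
F5: ✓.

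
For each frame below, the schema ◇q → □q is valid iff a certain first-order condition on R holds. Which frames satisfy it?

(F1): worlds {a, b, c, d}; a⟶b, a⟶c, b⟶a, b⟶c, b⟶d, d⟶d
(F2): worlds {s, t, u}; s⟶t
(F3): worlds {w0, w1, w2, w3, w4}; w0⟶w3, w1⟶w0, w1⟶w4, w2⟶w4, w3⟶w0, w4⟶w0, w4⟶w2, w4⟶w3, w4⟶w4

(F2)

This is the axiom for partial functionality; its first-order frame correspondent is ∀x ∀y ∀z (Rxy ∧ Rxz → y = z).
(F1): fails — a sees both b and c.
(F2): ✓.
(F3): fails — w1 sees both w0 and w4.
Valid on: (F2).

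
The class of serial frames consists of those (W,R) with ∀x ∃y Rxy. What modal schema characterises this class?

The condition is seriality. The D schema □q → ◇q defines it.

□q → ◇q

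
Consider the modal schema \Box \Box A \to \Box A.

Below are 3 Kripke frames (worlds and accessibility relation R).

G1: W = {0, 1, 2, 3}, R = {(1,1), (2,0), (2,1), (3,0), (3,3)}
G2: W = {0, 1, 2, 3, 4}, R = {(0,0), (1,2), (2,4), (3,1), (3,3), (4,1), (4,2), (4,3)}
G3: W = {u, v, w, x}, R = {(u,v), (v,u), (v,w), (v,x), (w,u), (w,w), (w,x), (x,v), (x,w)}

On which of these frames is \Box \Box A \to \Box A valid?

This is the axiom for density; its first-order frame correspondent is \forall x \forall y (Rxy \to \exists z (Rxz \wedge Rzy)).
G1: fails — R20 but no z with R2z and Rz0.
G2: fails — R12 but no z with R1z and Rz2.
G3: fails — Ruv but no z with Ruz and Rzv.
Valid on no frame.

none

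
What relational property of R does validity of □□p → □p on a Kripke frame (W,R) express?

density: ∀x ∀y (Rxy → ∃z (Rxz ∧ Rzy))

This schema is the C4 axiom.
Its frame correspondent is density — ∀x ∀y (Rxy → ∃z (Rxz ∧ Rzy)).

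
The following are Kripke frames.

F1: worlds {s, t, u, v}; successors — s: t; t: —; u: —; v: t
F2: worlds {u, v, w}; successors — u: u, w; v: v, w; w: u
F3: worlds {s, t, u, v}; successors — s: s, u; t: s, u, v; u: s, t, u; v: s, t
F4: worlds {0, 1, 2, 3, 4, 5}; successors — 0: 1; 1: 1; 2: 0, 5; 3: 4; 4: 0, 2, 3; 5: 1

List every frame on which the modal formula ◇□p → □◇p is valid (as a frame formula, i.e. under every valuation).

Frame correspondent (Sahlqvist): ∀x ∀y ∀z (Rxy ∧ Rxz → ∃w (Ryw ∧ Rzw)) — i.e. convergence.
F1: fails — Rst and Rst but t and t have no common successor.
F2: fails — Rvv and Rvw but v and w have no common successor.
F3: holds.
F4: fails — R40 and R43 but 0 and 3 have no common successor.
Valid on: F3.

F3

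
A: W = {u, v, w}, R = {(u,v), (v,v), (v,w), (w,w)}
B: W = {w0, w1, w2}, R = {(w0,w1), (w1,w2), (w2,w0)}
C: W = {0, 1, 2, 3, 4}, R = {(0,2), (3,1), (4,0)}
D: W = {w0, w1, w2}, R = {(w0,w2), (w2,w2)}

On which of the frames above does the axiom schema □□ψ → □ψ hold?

This is the axiom for density; its first-order frame correspondent is ∀x ∀y (Rxy → ∃z (Rxz ∧ Rzy)).
A: satisfies the condition.
B: fails — Rw1w2 but no z with Rw1z and Rzw2.
C: fails — R40 but no z with R4z and Rz0.
D: satisfies the condition.
Valid on: A, D.

A, D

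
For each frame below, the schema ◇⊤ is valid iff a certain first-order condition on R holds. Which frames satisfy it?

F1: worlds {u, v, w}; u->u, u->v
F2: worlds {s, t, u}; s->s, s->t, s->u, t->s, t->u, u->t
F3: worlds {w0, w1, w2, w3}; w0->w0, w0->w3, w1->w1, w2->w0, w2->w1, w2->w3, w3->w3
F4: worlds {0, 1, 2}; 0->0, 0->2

Frame correspondent (Sahlqvist): ∀x ∃y Rxy — i.e. seriality.
F1: fails — world v has no successor.
F2: ✓.
F3: ✓.
F4: fails — world 1 has no successor.

F2, F3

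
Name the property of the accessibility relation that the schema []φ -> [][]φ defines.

transitivity

Suppose □φ→□□φ is valid. Take Rxy, Ryz and set V(φ)={w : Rxw}. Then □φ at x, so □□φ at x, so □φ at y, so φ at z, i.e. Rxz.
The converse is a direct semantic check.
Frame condition: forall x forall y forall z (Rxy & Ryz -> Rxz).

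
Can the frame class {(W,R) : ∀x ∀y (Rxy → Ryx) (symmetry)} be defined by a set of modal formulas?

The condition is symmetry. A defining modal formula is r → □◇r.
Suppose r→□◇r is valid. Take Rxy and set V(r)={x}. Then r at x, so □◇r at x, so ◇r at y, so some z with Ryz has r; z=x, i.e. Ryx.

Yes, by r → □◇r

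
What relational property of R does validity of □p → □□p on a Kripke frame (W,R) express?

Transitivity

Suppose □p→□□p is valid. Take Rxy, Ryz and set V(p)={w : Rxw}. Then □p at x, so □□p at x, so □p at y, so p at z, i.e. Rxz.
The converse is a direct semantic check.
So the correspondent is transitivity.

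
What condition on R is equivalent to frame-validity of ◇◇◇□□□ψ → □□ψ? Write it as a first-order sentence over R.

∀x ∀y ∀z ((xR³y ∧ xR²z) → ∃w (yR³w ∧ z = w))

This is a Sahlqvist (Geach-type) schema ◇^3□^3ψ → □^2◇^0ψ.
Minimal-valuation argument: fix x; take any y with xR^3y and any z with xR^2z. Set V(ψ) to the set of worlds R-reachable from y in exactly 3 steps. Then □^3ψ holds at y, so the antecedent holds at x; validity forces ◇^0ψ at z, giving a w with zR^0w and yR^3w.
First-order correspondent: ∀x ∀y ∀z ((xR³y ∧ xR²z) → ∃w (yR³w ∧ z = w)).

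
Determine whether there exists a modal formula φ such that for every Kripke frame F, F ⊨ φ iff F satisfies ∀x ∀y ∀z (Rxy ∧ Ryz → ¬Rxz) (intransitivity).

If a class were modally definable it would be closed under surjective bounded morphisms (Goldblatt–Thomason).
The 7-cycle (worlds w0,w1,w2,w3,w4,w5,w6 with w0→w1→w2→w3→w4→w5→w6→w0) is intransitive. Mapping every world to a single reflexive point • is a surjective bounded morphism; the reflexive point is not intransitive (R••∧R•• but R••).
So the class is not modally definable.

No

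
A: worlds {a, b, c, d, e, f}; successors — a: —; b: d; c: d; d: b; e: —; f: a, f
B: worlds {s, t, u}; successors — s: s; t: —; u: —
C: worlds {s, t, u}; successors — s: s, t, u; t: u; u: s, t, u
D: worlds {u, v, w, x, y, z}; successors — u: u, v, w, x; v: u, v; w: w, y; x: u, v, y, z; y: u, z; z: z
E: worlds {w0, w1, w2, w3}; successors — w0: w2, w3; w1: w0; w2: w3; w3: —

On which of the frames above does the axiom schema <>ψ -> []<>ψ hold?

B

The schema corresponds to the Euclidean property: forall x forall y forall z (Rxy & Rxz -> Ryz).
A: fails — Rbd and Rbd but not Rdd.
B: condition met.
C: fails — Rst and Rss but not Rts.
D: fails — Ruv and Ruw but not Rvw.
E: fails — Rw0w2 and Rw0w2 but not Rw2w2.
Valid on: B.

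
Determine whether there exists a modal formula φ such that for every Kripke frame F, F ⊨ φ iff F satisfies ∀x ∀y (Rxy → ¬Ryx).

If a class were modally definable it would be closed under surjective bounded morphisms (Goldblatt–Thomason).
The 5-cycle (worlds s,t,u,v,w with s→t→u→v→w→s) is asymmetric. Mapping every world to a single reflexive point • is a surjective bounded morphism, and the reflexive point is not asymmetric (R•• but asymmetry requires ¬R••).
Hence asymmetry is not modally definable.

No — not modally definable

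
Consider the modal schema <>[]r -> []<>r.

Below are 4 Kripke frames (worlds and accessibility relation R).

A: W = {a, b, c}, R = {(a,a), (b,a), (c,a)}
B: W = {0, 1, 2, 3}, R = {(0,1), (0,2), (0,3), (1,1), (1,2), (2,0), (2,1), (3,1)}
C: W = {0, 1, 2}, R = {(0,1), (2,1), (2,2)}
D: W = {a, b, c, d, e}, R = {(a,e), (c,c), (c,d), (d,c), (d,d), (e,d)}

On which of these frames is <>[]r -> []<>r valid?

A, B, D

This is the axiom for convergence; its first-order frame correspondent is forall x forall y forall z (Rxy & Rxz -> exists w (Ryw & Rzw)).
A: ✓.
B: ✓.
C: fails — R01 and R01 but 1 and 1 have no common successor.
D: ✓.
Valid on: A, B, D.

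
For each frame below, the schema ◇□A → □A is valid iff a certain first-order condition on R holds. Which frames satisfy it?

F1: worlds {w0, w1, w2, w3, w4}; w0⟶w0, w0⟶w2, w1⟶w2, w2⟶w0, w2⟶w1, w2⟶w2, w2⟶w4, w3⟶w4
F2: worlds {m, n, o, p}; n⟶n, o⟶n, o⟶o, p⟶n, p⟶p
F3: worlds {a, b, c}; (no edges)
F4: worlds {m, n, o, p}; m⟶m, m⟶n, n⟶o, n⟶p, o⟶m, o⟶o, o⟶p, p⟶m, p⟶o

Frame correspondent (Sahlqvist): ∀x ∀y ∀z ((xRy ∧ xRz) → ∃w (yRw ∧ z = w)) — i.e. a generalized confluence (Geach) condition.
F1: fails — w2Rw0, w2Rw1 but no w with w0Rw and w1=w.
F2: fails — oRn, oRo but no w with nRw and o=w.
F3: satisfies the condition.
F4: fails — mRn, mRm but no w with nRw and m=w.
Valid on: F3.

F3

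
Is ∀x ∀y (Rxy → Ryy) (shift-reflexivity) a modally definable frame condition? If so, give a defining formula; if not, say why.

Definable; □(□q → q) defines it

Yes: it is shift-reflexivity, defined by the T□ schema □(□q → q).
Suppose □(□q→q) is valid. Take Rxy and set V(q)={w : Ryw}. Then at y, □q holds; since □(□q→q) at x, □q→q at y, so q at y, i.e. Ryy.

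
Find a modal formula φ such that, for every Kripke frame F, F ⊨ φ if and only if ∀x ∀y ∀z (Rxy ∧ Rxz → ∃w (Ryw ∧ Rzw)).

◇□p → □◇p

The condition is convergence. The .2 schema ◇□p → □◇p defines it.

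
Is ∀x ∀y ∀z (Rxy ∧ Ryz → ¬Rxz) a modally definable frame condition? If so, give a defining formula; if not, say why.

If a class were modally definable it would be closed under surjective bounded morphisms (Goldblatt–Thomason).
The 5-cycle (worlds 0,1,2,3,4 with 0→1→2→3→4→0) is intransitive. Mapping every world to a single reflexive point • is a surjective bounded morphism; the reflexive point is not intransitive (R••∧R•• but R••).
Hence intransitivity is not modally definable.

Not modally definable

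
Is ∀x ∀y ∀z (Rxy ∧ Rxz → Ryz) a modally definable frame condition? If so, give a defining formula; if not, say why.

This is a Sahlqvist condition; the 5 axiom ◇p → □◇p defines it.
Suppose ◇p→□◇p is valid. Take Rxy, Rxz and set V(p)={y}. Then ◇p at x, so □◇p at x, so ◇p at z, so some w with Rzw has p; w=y, i.e. Rzy. By symmetry of the argument, Ryz.

Yes, by ◇p → □◇p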